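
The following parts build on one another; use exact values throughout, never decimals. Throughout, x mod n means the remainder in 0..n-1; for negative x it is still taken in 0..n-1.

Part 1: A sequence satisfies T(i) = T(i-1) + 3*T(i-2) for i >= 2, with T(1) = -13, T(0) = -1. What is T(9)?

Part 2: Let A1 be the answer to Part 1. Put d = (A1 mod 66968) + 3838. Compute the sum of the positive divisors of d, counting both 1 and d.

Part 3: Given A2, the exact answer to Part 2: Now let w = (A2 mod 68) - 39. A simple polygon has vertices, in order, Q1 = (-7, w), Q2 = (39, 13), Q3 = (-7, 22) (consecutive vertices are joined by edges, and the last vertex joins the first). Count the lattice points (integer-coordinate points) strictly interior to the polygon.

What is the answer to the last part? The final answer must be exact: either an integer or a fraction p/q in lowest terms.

1102

Part 1: T(2) = 1*(-13) + 3*(-1) = -16; iterating: T(2)=-16, T(3)=-55, T(4)=-103, T(5)=-268, T(6)=-577, T(7)=-1381, T(8)=-3112, T(9)=-7255; answer -7255
Part 2: A1 = -7255; d = 63551; 63551 = 103 * 617; sigma = (1 + 103) * (1 + 617) = 104 * 618 = 64272; answer 64272
Part 3: A2 = 64272; w = -27; cross terms: (-7*13 - 39*-27)=962, (39*22 - -7*13)=949, (-7*-27 - -7*22)=343; twice the area = |2254| = 2254; area = 1127; boundary points = 2 + 1 + 49 = 52; strictly interior points = area - boundary/2 + 1 = 1102; answer 1102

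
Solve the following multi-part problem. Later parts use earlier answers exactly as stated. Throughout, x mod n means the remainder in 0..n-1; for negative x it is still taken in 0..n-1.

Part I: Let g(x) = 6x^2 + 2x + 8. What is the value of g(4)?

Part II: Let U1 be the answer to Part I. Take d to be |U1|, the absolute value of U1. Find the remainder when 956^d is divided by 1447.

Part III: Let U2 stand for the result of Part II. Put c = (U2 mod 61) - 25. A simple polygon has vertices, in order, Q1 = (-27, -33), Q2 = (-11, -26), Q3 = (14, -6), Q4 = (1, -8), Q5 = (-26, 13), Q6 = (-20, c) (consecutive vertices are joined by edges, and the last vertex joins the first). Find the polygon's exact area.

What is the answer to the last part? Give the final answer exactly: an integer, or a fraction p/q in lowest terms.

Part I: 6*(4)^2 + 2*(4)^1 + 8 = (96) + (8) + (8) = 112; answer 112
Part II: U1 = 112; d = 112; squarings mod 1447: 956^1=956, 956^2=879, 956^4=1390, 956^8=355, 956^16=136, 956^32=1132, 956^64=829; 956^112 = 956^16 * 956^32 * 956^64 = 808 (mod 1447); answer 808
Part III: U2 = 808; c = -10; cross terms: (-27*-26 - -11*-33)=339, (-11*-6 - 14*-26)=430, (14*-8 - 1*-6)=-106, (1*13 - -26*-8)=-195, (-26*-10 - -20*13)=520, (-20*-33 - -27*-10)=390; twice the area = |1378| = 1378; area = 689; answer 689

689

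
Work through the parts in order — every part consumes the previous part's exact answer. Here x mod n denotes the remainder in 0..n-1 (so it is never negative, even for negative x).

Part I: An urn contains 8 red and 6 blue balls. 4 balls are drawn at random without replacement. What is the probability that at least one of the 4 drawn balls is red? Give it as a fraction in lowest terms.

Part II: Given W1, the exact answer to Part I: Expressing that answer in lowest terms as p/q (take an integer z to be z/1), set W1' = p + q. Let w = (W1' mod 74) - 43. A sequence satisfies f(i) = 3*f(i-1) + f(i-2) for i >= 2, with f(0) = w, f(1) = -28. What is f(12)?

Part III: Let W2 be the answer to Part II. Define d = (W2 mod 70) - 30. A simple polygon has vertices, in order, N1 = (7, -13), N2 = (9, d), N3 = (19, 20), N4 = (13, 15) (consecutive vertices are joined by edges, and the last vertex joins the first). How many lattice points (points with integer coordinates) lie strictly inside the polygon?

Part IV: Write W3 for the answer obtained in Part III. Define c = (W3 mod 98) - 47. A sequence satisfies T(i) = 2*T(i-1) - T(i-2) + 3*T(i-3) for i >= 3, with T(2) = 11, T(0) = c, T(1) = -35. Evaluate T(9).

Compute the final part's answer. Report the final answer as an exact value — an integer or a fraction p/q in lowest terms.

-879

Part I: total draws C(14,4) = 1001; complement C(6,4) = 15; favorable 1001 - 15 = 986; P = 986/1001; answer 986/1001
Part II: W1 = 986/1001; threaded value p + q = 1987; w = 20; f(2) = 3*(-28) + 1*(20) = -64; iterating: f(2)=-64, f(3)=-220, f(4)=-724, f(5)=-2392, f(6)=-7900, f(7)=-26092, f(8)=-86176, f(9)=-284620, f(10)=-940036, f(11)=-3104728, f(12)=-10254220; answer -10254220
Part III: W2 = -10254220; d = -20; cross terms: (7*-20 - 9*-13)=-23, (9*20 - 19*-20)=560, (19*15 - 13*20)=25, (13*-13 - 7*15)=-274; twice the area = |288| = 288; area = 144; boundary points = 1 + 10 + 1 + 2 = 14; strictly interior points = area - boundary/2 + 1 = 138; answer 138
Part IV: W3 = 138; c = -7; T(3) = 2*(11) - 1*(-35) + 3*(-7) = 36; iterating: T(3)=36, T(4)=-44, T(5)=-91, T(6)=-30, T(7)=-101, T(8)=-445, T(9)=-879; answer -879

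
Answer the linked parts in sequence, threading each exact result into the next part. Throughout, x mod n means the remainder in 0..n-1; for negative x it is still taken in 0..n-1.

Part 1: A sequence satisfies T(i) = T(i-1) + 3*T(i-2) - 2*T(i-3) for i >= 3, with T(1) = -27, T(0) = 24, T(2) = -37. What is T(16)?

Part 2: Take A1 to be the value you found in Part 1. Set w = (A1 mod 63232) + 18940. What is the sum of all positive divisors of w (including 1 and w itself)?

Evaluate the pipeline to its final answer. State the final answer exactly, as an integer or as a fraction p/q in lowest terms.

Part 1: T(3) = 1*(-37) + 3*(-27) - 2*(24) = -166; iterating: T(3)=-166, T(4)=-223, T(5)=-647, T(6)=-984, T(7)=-2479, T(8)=-4137, T(9)=-9606, T(10)=-17059, T(11)=-37603, T(12)=-69568, T(13)=-148259, T(14)=-281757, T(15)=-587398, T(16)=-1136151; answer -1136151
Part 2: A1 = -1136151; w = 20965; 20965 = 5 * 7 * 599; sigma = (1 + 5) * (1 + 7) * (1 + 599) = 6 * 8 * 600 = 28800; answer 28800

28800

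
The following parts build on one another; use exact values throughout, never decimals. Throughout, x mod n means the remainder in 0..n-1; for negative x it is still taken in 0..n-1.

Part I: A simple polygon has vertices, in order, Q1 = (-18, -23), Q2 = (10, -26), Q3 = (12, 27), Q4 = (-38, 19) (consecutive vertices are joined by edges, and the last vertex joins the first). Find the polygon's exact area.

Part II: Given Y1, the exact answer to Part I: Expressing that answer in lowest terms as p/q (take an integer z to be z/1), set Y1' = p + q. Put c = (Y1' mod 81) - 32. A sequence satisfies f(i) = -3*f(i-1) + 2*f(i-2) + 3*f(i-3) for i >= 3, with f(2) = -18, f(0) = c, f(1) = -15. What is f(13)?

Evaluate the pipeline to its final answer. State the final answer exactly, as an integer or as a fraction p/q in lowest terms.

-2231715

Part I: cross terms: (-18*-26 - 10*-23)=698, (10*27 - 12*-26)=582, (12*19 - -38*27)=1254, (-38*-23 - -18*19)=1216; twice the area = |3750| = 3750; area = 1875; answer 1875
Part II: Y1 = 1875; threaded value p + q = 1876; c = -19; f(3) = -3*(-18) + 2*(-15) + 3*(-19) = -33; iterating: f(3)=-33, f(4)=18, f(5)=-174, f(6)=459, f(7)=-1671, f(8)=5409, f(9)=-18192, f(10)=60381, f(11)=-201300, f(12)=670086, f(13)=-2231715; answer -2231715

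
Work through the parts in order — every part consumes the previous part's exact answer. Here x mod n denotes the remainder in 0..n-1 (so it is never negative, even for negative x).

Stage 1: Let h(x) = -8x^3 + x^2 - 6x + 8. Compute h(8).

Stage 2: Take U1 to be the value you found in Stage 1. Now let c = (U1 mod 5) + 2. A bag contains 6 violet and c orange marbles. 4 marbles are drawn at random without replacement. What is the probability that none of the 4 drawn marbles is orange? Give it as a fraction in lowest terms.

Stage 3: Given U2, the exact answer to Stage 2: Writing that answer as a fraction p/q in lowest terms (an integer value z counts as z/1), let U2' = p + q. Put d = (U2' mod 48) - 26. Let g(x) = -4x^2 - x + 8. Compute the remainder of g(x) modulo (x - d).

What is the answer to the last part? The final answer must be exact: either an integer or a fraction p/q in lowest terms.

Stage 1: -8*(8)^3 + 1*(8)^2 - 6*(8)^1 + 8 = (-4096) + (64) + (-48) + (8) = -4072; answer -4072
Stage 2: U1 = -4072; c = 5; total draws C(11,4) = 330; favorable C(6,4) = 15; P = 1/22; answer 1/22
Stage 3: U2 = 1/22; threaded value p + q = 23; d = -3; remainder = value at the root: -4*(-3)^2 - 1*(-3)^1 + 8 = (-36) + (3) + (8) = -25; answer -25

-25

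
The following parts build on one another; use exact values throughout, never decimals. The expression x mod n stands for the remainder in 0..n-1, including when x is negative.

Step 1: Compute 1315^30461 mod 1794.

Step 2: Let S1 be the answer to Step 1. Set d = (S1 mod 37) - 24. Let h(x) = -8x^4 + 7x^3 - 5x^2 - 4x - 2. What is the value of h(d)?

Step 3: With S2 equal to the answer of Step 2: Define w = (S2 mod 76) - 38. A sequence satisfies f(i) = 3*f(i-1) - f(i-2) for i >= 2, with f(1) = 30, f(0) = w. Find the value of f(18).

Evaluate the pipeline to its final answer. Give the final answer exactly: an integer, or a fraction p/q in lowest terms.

Step 1: squarings mod 1794: 1315^1=1315, 1315^2=1603, 1315^4=601, 1315^8=607, 1315^16=679, 1315^32=1777, 1315^64=289, 1315^128=997, 1315^256=133, 1315^512=1543, 1315^1024=211, 1315^2048=1465, 1315^4096=601, 1315^8192=607, 1315^16384=679; 1315^30461 = 1315^1 * 1315^4 * 1315^8 * 1315^16 * 1315^32 * 1315^64 * 1315^128 * 1315^512 * 1315^1024 * 1315^4096 * 1315^8192 * 1315^16384 = 1189 (mod 1794); answer 1189
Step 2: S1 = 1189; d = -19; -8*(-19)^4 + 7*(-19)^3 - 5*(-19)^2 - 4*(-19)^1 - 2 = (-1042568) + (-48013) + (-1805) + (76) + (-2) = -1092312; answer -1092312
Step 3: S2 = -1092312; w = -2; f(2) = 3*(30) - 1*(-2) = 92; iterating: f(2)=92, f(3)=246, f(4)=646, f(5)=1692, f(6)=4430, f(7)=11598, f(8)=30364, f(9)=79494, f(10)=208118, f(11)=544860, f(12)=1426462, f(13)=3734526, f(14)=9777116, f(15)=25596822, f(16)=67013350, f(17)=175443228, f(18)=459316334; answer 459316334

459316334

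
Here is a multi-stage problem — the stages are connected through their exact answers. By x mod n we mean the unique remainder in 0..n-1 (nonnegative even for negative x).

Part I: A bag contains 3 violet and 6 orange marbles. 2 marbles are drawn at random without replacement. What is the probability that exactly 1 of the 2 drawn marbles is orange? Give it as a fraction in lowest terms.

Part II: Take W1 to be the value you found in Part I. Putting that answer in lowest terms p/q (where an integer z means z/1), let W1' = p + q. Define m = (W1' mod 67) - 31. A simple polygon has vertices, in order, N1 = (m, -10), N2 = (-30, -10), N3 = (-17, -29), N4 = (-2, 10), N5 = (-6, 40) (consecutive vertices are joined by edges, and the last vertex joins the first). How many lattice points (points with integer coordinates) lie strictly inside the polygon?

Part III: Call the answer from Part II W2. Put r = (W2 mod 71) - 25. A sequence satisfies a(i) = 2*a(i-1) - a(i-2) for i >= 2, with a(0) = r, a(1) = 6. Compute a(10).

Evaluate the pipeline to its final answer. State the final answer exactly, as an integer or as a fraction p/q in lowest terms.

96

Part I: total draws C(9,2) = 36; favorable C(6,1)*C(3,1) = 18; P = 1/2; answer 1/2
Part II: W1 = 1/2; threaded value p + q = 3; m = -28; cross terms: (-28*-10 - -30*-10)=-20, (-30*-29 - -17*-10)=700, (-17*10 - -2*-29)=-228, (-2*40 - -6*10)=-20, (-6*-10 - -28*40)=1180; twice the area = |1612| = 1612; area = 806; boundary points = 2 + 1 + 3 + 2 + 2 = 10; strictly interior points = area - boundary/2 + 1 = 802; answer 802
Part III: W2 = 802; r = -4; a(2) = 2*(6) - 1*(-4) = 16; iterating: a(2)=16, a(3)=26, a(4)=36, a(5)=46, a(6)=56, a(7)=66, a(8)=76, a(9)=86, a(10)=96; answer 96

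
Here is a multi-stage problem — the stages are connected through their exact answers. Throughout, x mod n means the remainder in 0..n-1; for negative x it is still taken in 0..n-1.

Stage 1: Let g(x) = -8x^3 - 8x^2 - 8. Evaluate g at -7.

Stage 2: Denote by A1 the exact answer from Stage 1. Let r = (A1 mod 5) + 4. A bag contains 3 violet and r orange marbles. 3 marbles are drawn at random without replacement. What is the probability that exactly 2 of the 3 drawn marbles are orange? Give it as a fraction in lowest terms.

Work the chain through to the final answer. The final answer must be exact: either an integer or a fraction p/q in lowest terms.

28/55

Stage 1: -8*(-7)^3 - 8*(-7)^2 - 8 = (2744) + (-392) + (-8) = 2344; answer 2344
Stage 2: A1 = 2344; r = 8; total draws C(11,3) = 165; favorable C(8,2)*C(3,1) = 84; P = 28/55; answer 28/55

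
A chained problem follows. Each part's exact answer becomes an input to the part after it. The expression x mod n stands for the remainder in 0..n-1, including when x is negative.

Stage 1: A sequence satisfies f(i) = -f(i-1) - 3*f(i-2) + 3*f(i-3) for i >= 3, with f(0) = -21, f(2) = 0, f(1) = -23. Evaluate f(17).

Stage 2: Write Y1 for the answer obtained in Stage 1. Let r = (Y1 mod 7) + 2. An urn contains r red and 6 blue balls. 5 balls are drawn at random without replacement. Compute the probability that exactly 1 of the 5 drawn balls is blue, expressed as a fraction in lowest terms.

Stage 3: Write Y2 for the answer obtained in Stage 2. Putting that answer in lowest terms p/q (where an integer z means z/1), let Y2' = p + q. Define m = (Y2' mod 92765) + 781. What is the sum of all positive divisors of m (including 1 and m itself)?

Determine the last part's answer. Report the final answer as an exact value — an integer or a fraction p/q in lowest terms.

864

Stage 1: f(3) = -1*(0) - 3*(-23) + 3*(-21) = 6; iterating: f(3)=6, f(4)=-75, f(5)=57, f(6)=186, f(7)=-582, f(8)=195, f(9)=2109, f(10)=-4440, f(11)=-1302, f(12)=20949, f(13)=-30363, f(14)=-36390, f(15)=190326, f(16)=-172245, f(17)=-507903; answer -507903
Stage 2: Y1 = -507903; r = 5; total draws C(11,5) = 462; favorable C(6,1)*C(5,4) = 30; P = 5/77; answer 5/77
Stage 3: Y2 = 5/77; threaded value p + q = 82; m = 863; 863 is prime, so its only divisors are 1 and 863; sigma = 1 + 863 = 864; answer 864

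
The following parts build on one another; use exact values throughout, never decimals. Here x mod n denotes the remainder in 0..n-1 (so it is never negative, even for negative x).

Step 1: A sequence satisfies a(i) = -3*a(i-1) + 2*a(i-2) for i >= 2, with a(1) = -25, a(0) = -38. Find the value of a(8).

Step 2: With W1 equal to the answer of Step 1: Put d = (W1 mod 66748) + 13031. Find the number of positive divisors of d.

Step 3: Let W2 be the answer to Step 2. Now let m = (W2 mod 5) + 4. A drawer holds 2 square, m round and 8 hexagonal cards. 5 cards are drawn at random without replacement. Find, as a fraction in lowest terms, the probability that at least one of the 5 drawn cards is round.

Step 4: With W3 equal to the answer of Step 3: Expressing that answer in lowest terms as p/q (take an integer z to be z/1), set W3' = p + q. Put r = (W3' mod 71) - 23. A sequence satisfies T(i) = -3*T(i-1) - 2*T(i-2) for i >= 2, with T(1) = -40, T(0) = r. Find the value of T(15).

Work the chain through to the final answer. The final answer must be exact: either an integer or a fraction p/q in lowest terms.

-1081318

Step 1: a(2) = -3*(-25) + 2*(-38) = -1; iterating: a(2)=-1, a(3)=-47, a(4)=139, a(5)=-511, a(6)=1811, a(7)=-6455, a(8)=22987; answer 22987
Step 2: W1 = 22987; d = 36018; 36018 = 2 * 3^3 * 23 * 29; number of divisors = (1+1) * (3+1) * (1+1) * (1+1) = 32; answer 32
Step 3: W2 = 32; m = 6; total draws C(16,5) = 4368; complement C(10,5) = 252; favorable 4368 - 252 = 4116; P = 49/52; answer 49/52
Step 4: W3 = 49/52; threaded value p + q = 101; r = 7; T(2) = -3*(-40) - 2*(7) = 106; iterating: T(2)=106, T(3)=-238, T(4)=502, T(5)=-1030, T(6)=2086, T(7)=-4198, T(8)=8422, T(9)=-16870, T(10)=33766, T(11)=-67558, T(12)=135142, T(13)=-270310, T(14)=540646, T(15)=-1081318; answer -1081318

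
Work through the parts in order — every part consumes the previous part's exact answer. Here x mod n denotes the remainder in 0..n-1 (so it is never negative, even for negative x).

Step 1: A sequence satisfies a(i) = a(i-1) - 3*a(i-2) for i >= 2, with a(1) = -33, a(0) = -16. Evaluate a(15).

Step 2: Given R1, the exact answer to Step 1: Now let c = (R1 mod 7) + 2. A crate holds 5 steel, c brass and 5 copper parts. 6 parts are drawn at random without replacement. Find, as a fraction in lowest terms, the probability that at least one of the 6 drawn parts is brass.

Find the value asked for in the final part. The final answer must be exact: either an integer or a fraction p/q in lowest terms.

133/143

Step 1: a(2) = 1*(-33) - 3*(-16) = 15; iterating: a(2)=15, a(3)=114, a(4)=69, a(5)=-273, a(6)=-480, a(7)=339, a(8)=1779, a(9)=762, a(10)=-4575, a(11)=-6861, a(12)=6864, a(13)=27447, a(14)=6855, a(15)=-75486; answer -75486
Step 2: R1 = -75486; c = 4; total draws C(14,6) = 3003; complement C(10,6) = 210; favorable 3003 - 210 = 2793; P = 133/143; answer 133/143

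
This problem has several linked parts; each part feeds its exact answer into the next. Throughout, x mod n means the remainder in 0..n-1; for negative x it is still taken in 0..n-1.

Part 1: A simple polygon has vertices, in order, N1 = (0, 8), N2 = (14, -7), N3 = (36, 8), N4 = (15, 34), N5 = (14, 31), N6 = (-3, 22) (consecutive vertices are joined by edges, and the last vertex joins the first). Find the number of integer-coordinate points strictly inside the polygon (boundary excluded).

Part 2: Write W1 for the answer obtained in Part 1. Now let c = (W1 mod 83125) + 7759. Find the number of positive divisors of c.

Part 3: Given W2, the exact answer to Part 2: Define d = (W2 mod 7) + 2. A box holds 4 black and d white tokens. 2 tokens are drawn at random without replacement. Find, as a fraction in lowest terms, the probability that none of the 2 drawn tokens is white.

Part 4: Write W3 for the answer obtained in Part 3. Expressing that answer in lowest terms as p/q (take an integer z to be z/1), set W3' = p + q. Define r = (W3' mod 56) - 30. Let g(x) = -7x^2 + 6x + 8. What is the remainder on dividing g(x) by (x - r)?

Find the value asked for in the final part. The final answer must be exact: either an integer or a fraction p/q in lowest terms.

-3205

Part 1: cross terms: (0*-7 - 14*8)=-112, (14*8 - 36*-7)=364, (36*34 - 15*8)=1104, (15*31 - 14*34)=-11, (14*22 - -3*31)=401, (-3*8 - 0*22)=-24; twice the area = |1722| = 1722; area = 861; boundary points = 1 + 1 + 1 + 1 + 1 + 1 = 6; strictly interior points = area - boundary/2 + 1 = 859; answer 859
Part 2: W1 = 859; c = 8618; 8618 = 2 * 31 * 139; number of divisors = (1+1) * (1+1) * (1+1) = 8; answer 8
Part 3: W2 = 8; d = 3; total draws C(7,2) = 21; favorable C(4,2) = 6; P = 2/7; answer 2/7
Part 4: W3 = 2/7; threaded value p + q = 9; r = -21; remainder = value at the root: -7*(-21)^2 + 6*(-21)^1 + 8 = (-3087) + (-126) + (8) = -3205; answer -3205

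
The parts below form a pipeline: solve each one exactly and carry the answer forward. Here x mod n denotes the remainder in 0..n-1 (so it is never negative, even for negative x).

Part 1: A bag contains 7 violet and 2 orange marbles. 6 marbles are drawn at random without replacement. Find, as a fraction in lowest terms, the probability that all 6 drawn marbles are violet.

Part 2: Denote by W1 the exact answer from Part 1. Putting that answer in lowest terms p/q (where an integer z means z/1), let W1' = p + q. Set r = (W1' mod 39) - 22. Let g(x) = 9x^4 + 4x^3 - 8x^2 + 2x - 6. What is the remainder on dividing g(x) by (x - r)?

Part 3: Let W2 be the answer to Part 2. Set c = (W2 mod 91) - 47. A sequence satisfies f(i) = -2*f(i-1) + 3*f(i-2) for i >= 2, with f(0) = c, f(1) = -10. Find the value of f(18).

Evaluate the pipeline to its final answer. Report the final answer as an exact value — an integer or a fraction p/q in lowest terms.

484275605

Part 1: total draws C(9,6) = 84; favorable C(7,6) = 7; P = 1/12; answer 1/12
Part 2: W1 = 1/12; threaded value p + q = 13; r = -9; remainder = value at the root: 9*(-9)^4 + 4*(-9)^3 - 8*(-9)^2 + 2*(-9)^1 - 6 = (59049) + (-2916) + (-648) + (-18) + (-6) = 55461; answer 55461
Part 3: W2 = 55461; c = -5; f(2) = -2*(-10) + 3*(-5) = 5; iterating: f(2)=5, f(3)=-40, f(4)=95, f(5)=-310, f(6)=905, f(7)=-2740, f(8)=8195, f(9)=-24610, f(10)=73805, f(11)=-221440, f(12)=664295, f(13)=-1992910, f(14)=5978705, f(15)=-17936140, f(16)=53808395, f(17)=-161425210, f(18)=484275605; answer 484275605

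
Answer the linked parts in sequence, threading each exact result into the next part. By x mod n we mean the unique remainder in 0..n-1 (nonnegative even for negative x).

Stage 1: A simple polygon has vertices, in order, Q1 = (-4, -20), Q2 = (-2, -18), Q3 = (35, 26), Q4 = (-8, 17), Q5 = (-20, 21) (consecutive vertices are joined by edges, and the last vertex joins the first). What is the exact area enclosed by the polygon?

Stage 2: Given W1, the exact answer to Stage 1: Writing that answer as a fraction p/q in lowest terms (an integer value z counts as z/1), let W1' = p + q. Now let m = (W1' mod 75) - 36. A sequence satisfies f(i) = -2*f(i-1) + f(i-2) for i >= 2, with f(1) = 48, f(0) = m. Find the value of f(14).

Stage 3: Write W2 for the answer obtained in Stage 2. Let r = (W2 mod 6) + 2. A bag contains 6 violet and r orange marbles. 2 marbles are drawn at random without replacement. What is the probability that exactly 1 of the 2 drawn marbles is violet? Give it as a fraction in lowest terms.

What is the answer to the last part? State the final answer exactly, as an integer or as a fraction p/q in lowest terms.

8/15

Stage 1: cross terms: (-4*-18 - -2*-20)=32, (-2*26 - 35*-18)=578, (35*17 - -8*26)=803, (-8*21 - -20*17)=172, (-20*-20 - -4*21)=484; twice the area = |2069| = 2069; area = 2069/2; answer 2069/2
Stage 2: W1 = 2069/2; threaded value p + q = 2071; m = 10; f(2) = -2*(48) + 1*(10) = -86; iterating: f(2)=-86, f(3)=220, f(4)=-526, f(5)=1272, f(6)=-3070, f(7)=7412, f(8)=-17894, f(9)=43200, f(10)=-104294, f(11)=251788, f(12)=-607870, f(13)=1467528, f(14)=-3542926; answer -3542926
Stage 3: W2 = -3542926; r = 4; total draws C(10,2) = 45; favorable C(6,1)*C(4,1) = 24; P = 8/15; answer 8/15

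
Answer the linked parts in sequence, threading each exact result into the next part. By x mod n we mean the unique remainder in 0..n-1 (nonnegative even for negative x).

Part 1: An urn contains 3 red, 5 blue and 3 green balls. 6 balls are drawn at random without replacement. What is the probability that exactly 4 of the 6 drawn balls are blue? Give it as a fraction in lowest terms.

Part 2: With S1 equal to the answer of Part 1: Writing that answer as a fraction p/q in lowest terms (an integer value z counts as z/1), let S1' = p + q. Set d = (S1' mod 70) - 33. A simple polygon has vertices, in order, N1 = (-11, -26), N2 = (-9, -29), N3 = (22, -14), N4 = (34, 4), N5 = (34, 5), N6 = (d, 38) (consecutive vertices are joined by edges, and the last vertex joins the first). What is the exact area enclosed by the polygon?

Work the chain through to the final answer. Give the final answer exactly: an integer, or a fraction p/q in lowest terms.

Part 1: total draws C(11,6) = 462; favorable C(5,4)*C(6,2) = 75; P = 25/154; answer 25/154
Part 2: S1 = 25/154; threaded value p + q = 179; d = 6; cross terms: (-11*-29 - -9*-26)=85, (-9*-14 - 22*-29)=764, (22*4 - 34*-14)=564, (34*5 - 34*4)=34, (34*38 - 6*5)=1262, (6*-26 - -11*38)=262; twice the area = |2971| = 2971; area = 2971/2; answer 2971/2

2971/2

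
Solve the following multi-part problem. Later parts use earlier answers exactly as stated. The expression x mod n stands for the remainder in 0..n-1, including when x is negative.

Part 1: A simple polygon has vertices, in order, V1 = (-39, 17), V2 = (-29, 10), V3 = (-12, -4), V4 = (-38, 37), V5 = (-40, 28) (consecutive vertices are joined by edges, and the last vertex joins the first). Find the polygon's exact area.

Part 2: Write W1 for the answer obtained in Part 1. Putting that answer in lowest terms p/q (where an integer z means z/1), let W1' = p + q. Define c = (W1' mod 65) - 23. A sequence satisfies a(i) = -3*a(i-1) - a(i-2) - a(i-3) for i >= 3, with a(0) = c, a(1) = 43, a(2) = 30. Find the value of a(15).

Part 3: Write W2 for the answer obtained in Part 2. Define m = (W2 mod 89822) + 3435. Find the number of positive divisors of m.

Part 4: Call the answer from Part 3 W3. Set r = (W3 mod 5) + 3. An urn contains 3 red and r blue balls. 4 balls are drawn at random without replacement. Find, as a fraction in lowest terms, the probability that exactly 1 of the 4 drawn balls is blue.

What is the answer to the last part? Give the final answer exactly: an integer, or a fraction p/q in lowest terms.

Part 1: cross terms: (-39*10 - -29*17)=103, (-29*-4 - -12*10)=236, (-12*37 - -38*-4)=-596, (-38*28 - -40*37)=416, (-40*17 - -39*28)=412; twice the area = |571| = 571; area = 571/2; answer 571/2
Part 2: W1 = 571/2; threaded value p + q = 573; c = 30; a(3) = -3*(30) - 1*(43) - 1*(30) = -163; iterating: a(3)=-163, a(4)=416, a(5)=-1115, a(6)=3092, a(7)=-8577, a(8)=23754, a(9)=-65777, a(10)=182154, a(11)=-504439, a(12)=1396940, a(13)=-3868535, a(14)=10713104, a(15)=-29667717; answer -29667717
Part 3: W2 = -29667717; m = 66800; 66800 = 2^4 * 5^2 * 167; number of divisors = (4+1) * (2+1) * (1+1) = 30; answer 30
Part 4: W3 = 30; r = 3; total draws C(6,4) = 15; favorable C(3,1)*C(3,3) = 3; P = 1/5; answer 1/5

1/5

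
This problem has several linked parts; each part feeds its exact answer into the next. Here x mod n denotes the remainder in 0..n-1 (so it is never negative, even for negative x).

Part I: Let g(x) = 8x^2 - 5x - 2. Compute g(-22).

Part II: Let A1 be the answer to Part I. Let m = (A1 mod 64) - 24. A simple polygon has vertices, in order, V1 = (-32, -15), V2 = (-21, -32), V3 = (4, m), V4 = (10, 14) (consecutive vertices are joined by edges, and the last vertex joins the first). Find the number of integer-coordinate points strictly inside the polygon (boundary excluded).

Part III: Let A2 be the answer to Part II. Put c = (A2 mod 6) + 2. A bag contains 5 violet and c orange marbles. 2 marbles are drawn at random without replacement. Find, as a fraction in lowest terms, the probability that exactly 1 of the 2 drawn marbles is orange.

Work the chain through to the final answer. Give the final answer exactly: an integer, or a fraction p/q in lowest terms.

6/11

Part I: 8*(-22)^2 - 5*(-22)^1 - 2 = (3872) + (110) + (-2) = 3980; answer 3980
Part II: A1 = 3980; m = -12; cross terms: (-32*-32 - -21*-15)=709, (-21*-12 - 4*-32)=380, (4*14 - 10*-12)=176, (10*-15 - -32*14)=298; twice the area = |1563| = 1563; area = 1563/2; boundary points = 1 + 5 + 2 + 1 = 9; strictly interior points = area - boundary/2 + 1 = 778; answer 778
Part III: A2 = 778; c = 6; total draws C(11,2) = 55; favorable C(6,1)*C(5,1) = 30; P = 6/11; answer 6/11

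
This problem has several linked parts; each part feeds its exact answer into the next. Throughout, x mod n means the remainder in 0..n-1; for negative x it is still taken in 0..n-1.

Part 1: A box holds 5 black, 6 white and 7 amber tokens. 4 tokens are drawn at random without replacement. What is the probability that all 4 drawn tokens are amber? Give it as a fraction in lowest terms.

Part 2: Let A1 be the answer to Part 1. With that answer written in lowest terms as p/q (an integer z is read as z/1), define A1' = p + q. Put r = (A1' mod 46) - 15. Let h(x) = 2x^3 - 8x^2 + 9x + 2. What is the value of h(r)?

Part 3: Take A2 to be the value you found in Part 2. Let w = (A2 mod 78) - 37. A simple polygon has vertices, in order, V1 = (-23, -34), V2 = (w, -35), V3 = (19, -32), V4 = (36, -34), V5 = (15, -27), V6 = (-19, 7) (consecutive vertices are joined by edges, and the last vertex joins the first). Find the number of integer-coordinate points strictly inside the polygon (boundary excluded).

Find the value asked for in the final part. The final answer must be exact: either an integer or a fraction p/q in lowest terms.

Part 1: total draws C(18,4) = 3060; favorable C(7,4) = 35; P = 7/612; answer 7/612
Part 2: A1 = 7/612; threaded value p + q = 619; r = 6; 2*(6)^3 - 8*(6)^2 + 9*(6)^1 + 2 = (432) + (-288) + (54) + (2) = 200; answer 200
Part 3: A2 = 200; w = 7; cross terms: (-23*-35 - 7*-34)=1043, (7*-32 - 19*-35)=441, (19*-34 - 36*-32)=506, (36*-27 - 15*-34)=-462, (15*7 - -19*-27)=-408, (-19*-34 - -23*7)=807; twice the area = |1927| = 1927; area = 1927/2; boundary points = 1 + 3 + 1 + 7 + 34 + 1 = 47; strictly interior points = area - boundary/2 + 1 = 941; answer 941

941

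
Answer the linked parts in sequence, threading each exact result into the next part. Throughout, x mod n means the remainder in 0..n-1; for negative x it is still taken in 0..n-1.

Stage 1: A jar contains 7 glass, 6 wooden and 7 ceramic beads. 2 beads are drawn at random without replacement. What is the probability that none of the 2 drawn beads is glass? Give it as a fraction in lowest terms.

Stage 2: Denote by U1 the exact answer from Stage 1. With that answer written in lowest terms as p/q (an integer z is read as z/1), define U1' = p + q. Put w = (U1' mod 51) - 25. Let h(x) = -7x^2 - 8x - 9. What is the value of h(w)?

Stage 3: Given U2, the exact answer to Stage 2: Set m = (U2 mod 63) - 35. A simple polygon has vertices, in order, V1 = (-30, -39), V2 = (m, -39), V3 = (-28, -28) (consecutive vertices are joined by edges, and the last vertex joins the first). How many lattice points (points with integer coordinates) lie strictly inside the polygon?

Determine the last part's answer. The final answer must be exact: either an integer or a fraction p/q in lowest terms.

140

Stage 1: total draws C(20,2) = 190; favorable C(13,2) = 78; P = 39/95; answer 39/95
Stage 2: U1 = 39/95; threaded value p + q = 134; w = 7; -7*(7)^2 - 8*(7)^1 - 9 = (-343) + (-56) + (-9) = -408; answer -408
Stage 3: U2 = -408; m = -2; cross terms: (-30*-39 - -2*-39)=1092, (-2*-28 - -28*-39)=-1036, (-28*-39 - -30*-28)=252; twice the area = |308| = 308; area = 154; boundary points = 28 + 1 + 1 = 30; strictly interior points = area - boundary/2 + 1 = 140; answer 140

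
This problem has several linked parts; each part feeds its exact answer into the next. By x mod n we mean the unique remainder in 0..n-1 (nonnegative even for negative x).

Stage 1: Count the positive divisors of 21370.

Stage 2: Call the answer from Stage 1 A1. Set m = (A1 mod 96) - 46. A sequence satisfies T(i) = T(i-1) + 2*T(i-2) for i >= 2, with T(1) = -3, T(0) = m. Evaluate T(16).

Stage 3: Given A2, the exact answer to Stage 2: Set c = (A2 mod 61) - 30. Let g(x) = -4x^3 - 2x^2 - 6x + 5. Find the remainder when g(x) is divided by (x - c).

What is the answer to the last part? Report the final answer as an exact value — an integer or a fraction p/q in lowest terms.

Stage 1: 21370 = 2 * 5 * 2137; number of divisors = (1+1) * (1+1) * (1+1) = 8; answer 8
Stage 2: A1 = 8; m = -38; T(2) = 1*(-3) + 2*(-38) = -79; iterating: T(2)=-79, T(3)=-85, T(4)=-243, T(5)=-413, T(6)=-899, T(7)=-1725, T(8)=-3523, T(9)=-6973, T(10)=-14019, T(11)=-27965, T(12)=-56003, T(13)=-111933, T(14)=-223939, T(15)=-447805, T(16)=-895683; answer -895683
Stage 3: A2 = -895683; c = 11; remainder = value at the root: -4*(11)^3 - 2*(11)^2 - 6*(11)^1 + 5 = (-5324) + (-242) + (-66) + (5) = -5627; answer -5627

-5627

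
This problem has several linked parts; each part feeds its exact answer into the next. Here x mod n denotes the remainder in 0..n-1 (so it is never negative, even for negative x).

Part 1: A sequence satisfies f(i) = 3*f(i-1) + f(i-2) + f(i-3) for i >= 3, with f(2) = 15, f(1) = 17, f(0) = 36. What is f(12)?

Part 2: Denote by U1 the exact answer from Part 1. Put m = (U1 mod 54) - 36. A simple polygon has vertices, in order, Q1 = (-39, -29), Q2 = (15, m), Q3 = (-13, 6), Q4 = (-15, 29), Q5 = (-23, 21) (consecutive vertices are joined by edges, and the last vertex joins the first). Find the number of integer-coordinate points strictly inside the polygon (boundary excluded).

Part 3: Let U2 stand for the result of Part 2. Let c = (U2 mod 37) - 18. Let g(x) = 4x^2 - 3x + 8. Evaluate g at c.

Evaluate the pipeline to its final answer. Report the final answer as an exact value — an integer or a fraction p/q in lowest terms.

Part 1: f(3) = 3*(15) + 1*(17) + 1*(36) = 98; iterating: f(3)=98, f(4)=326, f(5)=1091, f(6)=3697, f(7)=12508, f(8)=42312, f(9)=143141, f(10)=484243, f(11)=1638182, f(12)=5541930; answer 5541930
Part 2: U1 = 5541930; m = -18; cross terms: (-39*-18 - 15*-29)=1137, (15*6 - -13*-18)=-144, (-13*29 - -15*6)=-287, (-15*21 - -23*29)=352, (-23*-29 - -39*21)=1486; twice the area = |2544| = 2544; area = 1272; boundary points = 1 + 4 + 1 + 8 + 2 = 16; strictly interior points = area - boundary/2 + 1 = 1265; answer 1265
Part 3: U2 = 1265; c = -11; 4*(-11)^2 - 3*(-11)^1 + 8 = (484) + (33) + (8) = 525; answer 525

525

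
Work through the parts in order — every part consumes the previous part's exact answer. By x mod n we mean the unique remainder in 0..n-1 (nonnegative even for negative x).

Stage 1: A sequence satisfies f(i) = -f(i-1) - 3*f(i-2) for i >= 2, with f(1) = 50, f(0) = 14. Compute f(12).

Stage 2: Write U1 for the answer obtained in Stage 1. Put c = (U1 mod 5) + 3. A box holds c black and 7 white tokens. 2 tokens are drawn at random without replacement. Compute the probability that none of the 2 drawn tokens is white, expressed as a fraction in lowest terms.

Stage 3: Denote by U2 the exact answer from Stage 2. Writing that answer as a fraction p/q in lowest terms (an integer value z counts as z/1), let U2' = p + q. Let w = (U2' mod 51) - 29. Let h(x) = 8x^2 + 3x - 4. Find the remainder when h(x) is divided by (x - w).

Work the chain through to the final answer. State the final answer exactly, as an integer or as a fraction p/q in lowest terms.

1309

Stage 1: f(2) = -1*(50) - 3*(14) = -92; iterating: f(2)=-92, f(3)=-58, f(4)=334, f(5)=-160, f(6)=-842, f(7)=1322, f(8)=1204, f(9)=-5170, f(10)=1558, f(11)=13952, f(12)=-18626; answer -18626
Stage 2: U1 = -18626; c = 7; total draws C(14,2) = 91; favorable C(7,2) = 21; P = 3/13; answer 3/13
Stage 3: U2 = 3/13; threaded value p + q = 16; w = -13; remainder = value at the root: 8*(-13)^2 + 3*(-13)^1 - 4 = (1352) + (-39) + (-4) = 1309; answer 1309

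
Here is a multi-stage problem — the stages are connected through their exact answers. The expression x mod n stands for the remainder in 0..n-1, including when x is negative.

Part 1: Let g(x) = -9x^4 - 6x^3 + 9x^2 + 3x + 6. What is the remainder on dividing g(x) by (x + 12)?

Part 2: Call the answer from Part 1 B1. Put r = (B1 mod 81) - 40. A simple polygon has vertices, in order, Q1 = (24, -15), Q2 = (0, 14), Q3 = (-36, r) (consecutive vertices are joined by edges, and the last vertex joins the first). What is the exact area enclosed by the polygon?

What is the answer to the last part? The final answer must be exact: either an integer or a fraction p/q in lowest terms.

558

Part 1: remainder = value at the root: -9*(-12)^4 - 6*(-12)^3 + 9*(-12)^2 + 3*(-12)^1 + 6 = (-186624) + (10368) + (1296) + (-36) + (6) = -174990; answer -174990
Part 2: B1 = -174990; r = 11; cross terms: (24*14 - 0*-15)=336, (0*11 - -36*14)=504, (-36*-15 - 24*11)=276; twice the area = |1116| = 1116; area = 558; answer 558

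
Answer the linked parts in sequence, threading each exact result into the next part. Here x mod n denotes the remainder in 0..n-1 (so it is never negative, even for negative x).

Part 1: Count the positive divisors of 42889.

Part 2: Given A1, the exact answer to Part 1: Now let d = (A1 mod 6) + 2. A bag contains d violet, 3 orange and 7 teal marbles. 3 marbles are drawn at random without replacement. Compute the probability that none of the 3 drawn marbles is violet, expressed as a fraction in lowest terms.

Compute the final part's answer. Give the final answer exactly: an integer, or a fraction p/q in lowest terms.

Part 1: 42889 = 7 * 11 * 557; number of divisors = (1+1) * (1+1) * (1+1) = 8; answer 8
Part 2: A1 = 8; d = 4; total draws C(14,3) = 364; favorable C(10,3) = 120; P = 30/91; answer 30/91

30/91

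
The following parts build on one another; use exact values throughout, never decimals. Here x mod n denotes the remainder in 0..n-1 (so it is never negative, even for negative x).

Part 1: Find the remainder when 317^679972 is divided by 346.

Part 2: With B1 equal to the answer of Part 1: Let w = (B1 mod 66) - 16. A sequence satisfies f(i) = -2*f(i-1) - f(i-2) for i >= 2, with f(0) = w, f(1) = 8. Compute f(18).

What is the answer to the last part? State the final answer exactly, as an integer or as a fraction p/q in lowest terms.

Part 1: squarings mod 346: 317^1=317, 317^2=149, 317^4=57, 317^8=135, 317^16=233, 317^32=313, 317^64=51, 317^128=179, 317^256=209, 317^512=85, 317^1024=305, 317^2048=297, 317^4096=325, 317^8192=95, 317^16384=29, 317^32768=149, 317^65536=57, 317^131072=135, 317^262144=233, 317^524288=313; 317^679972 = 317^4 * 317^32 * 317^8192 * 317^16384 * 317^131072 * 317^524288 = 331 (mod 346); answer 331
Part 2: B1 = 331; w = -15; f(2) = -2*(8) - 1*(-15) = -1; iterating: f(2)=-1, f(3)=-6, f(4)=13, f(5)=-20, f(6)=27, f(7)=-34, f(8)=41, f(9)=-48, f(10)=55, f(11)=-62, f(12)=69, f(13)=-76, f(14)=83, f(15)=-90, f(16)=97, f(17)=-104, f(18)=111; answer 111

111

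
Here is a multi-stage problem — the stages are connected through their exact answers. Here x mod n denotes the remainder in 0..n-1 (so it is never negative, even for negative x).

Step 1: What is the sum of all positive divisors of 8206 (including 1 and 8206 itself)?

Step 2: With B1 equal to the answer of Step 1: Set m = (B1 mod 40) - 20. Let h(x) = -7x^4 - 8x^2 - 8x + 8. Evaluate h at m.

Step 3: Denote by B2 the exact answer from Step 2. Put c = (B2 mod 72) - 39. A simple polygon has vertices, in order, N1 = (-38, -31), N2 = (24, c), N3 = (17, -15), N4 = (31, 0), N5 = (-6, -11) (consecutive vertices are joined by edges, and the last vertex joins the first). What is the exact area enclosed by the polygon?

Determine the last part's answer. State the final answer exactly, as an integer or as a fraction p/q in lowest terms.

Step 1: 8206 = 2 * 11 * 373; sigma = (1 + 2) * (1 + 11) * (1 + 373) = 3 * 12 * 374 = 13464; answer 13464
Step 2: B1 = 13464; m = 4; -7*(4)^4 - 8*(4)^2 - 8*(4)^1 + 8 = (-1792) + (-128) + (-32) + (8) = -1944; answer -1944
Step 3: B2 = -1944; c = -39; cross terms: (-38*-39 - 24*-31)=2226, (24*-15 - 17*-39)=303, (17*0 - 31*-15)=465, (31*-11 - -6*0)=-341, (-6*-31 - -38*-11)=-232; twice the area = |2421| = 2421; area = 2421/2; answer 2421/2

2421/2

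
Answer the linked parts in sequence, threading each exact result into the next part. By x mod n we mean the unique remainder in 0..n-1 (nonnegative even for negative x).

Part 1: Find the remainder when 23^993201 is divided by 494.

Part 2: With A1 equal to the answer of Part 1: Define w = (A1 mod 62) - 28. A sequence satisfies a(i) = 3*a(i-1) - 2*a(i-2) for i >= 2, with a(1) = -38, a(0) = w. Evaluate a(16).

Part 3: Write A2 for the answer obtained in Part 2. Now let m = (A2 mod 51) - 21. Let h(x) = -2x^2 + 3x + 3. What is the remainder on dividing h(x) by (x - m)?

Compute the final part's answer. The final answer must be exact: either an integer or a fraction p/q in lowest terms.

Part 1: squarings mod 494: 23^1=23, 23^2=35, 23^4=237, 23^8=347, 23^16=367, 23^32=321, 23^64=289, 23^128=35, 23^256=237, 23^512=347, 23^1024=367, 23^2048=321, 23^4096=289, 23^8192=35, 23^16384=237, 23^32768=347, 23^65536=367, 23^131072=321, 23^262144=289, 23^524288=35; 23^993201 = 23^1 * 23^16 * 23^32 * 23^128 * 23^256 * 23^512 * 23^1024 * 23^8192 * 23^65536 * 23^131072 * 23^262144 * 23^524288 = 467 (mod 494); answer 467
Part 2: A1 = 467; w = 5; a(2) = 3*(-38) - 2*(5) = -124; iterating: a(2)=-124, a(3)=-296, a(4)=-640, a(5)=-1328, a(6)=-2704, a(7)=-5456, a(8)=-10960, a(9)=-21968, a(10)=-43984, a(11)=-88016, a(12)=-176080, a(13)=-352208, a(14)=-704464, a(15)=-1408976, a(16)=-2818000; answer -2818000
Part 3: A2 = -2818000; m = -16; remainder = value at the root: -2*(-16)^2 + 3*(-16)^1 + 3 = (-512) + (-48) + (3) = -557; answer -557

-557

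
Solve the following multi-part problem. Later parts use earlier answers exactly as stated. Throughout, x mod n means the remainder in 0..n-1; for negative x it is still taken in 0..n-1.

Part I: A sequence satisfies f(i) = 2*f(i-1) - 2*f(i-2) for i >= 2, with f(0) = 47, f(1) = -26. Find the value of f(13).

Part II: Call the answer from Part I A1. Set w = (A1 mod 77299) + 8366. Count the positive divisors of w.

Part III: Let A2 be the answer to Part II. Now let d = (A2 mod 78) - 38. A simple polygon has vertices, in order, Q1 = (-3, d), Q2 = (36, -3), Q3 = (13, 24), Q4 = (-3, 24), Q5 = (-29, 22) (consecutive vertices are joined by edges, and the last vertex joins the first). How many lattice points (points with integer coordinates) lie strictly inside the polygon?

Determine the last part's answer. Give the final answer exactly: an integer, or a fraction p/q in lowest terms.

1701

Part I: f(2) = 2*(-26) - 2*(47) = -146; iterating: f(2)=-146, f(3)=-240, f(4)=-188, f(5)=104, f(6)=584, f(7)=960, f(8)=752, f(9)=-416, f(10)=-2336, f(11)=-3840, f(12)=-3008, f(13)=1664; answer 1664
Part II: A1 = 1664; w = 10030; 10030 = 2 * 5 * 17 * 59; number of divisors = (1+1) * (1+1) * (1+1) * (1+1) = 16; answer 16
Part III: A2 = 16; d = -22; cross terms: (-3*-3 - 36*-22)=801, (36*24 - 13*-3)=903, (13*24 - -3*24)=384, (-3*22 - -29*24)=630, (-29*-22 - -3*22)=704; twice the area = |3422| = 3422; area = 1711; boundary points = 1 + 1 + 16 + 2 + 2 = 22; strictly interior points = area - boundary/2 + 1 = 1701; answer 1701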